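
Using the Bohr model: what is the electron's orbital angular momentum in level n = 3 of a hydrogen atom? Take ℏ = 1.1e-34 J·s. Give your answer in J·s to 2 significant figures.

L_n = nℏ = 3 × 1.1e-34 = 3.3e-34 J·s

3.3e-34 J·s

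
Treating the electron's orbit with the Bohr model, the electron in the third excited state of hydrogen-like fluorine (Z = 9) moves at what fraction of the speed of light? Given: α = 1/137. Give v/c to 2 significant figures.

0.016

v_n = Zαc/n, so v/c = Zα/n = 9 × 0.0073 / 4 = 0.016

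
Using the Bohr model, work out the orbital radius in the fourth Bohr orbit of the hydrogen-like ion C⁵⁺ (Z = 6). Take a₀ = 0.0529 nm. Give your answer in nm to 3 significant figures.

0.141 nm

r_n = n²a₀/Z = 4² × 0.0529 / 6
    = 16 × 0.0529 / 6 = 0.141 nm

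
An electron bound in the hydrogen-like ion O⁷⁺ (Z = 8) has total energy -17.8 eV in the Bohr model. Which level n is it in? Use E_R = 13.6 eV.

7

E_n = −E_R Z²/n² ⇒ n² = E_R Z²/(−E_n) = 13.6 × 8² / 17.8 ≈ 48.90
n = 7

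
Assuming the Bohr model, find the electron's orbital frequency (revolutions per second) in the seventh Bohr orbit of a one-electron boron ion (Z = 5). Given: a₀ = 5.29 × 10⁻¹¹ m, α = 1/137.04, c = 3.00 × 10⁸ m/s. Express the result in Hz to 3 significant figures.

r = n²a₀/Z = 5.18 × 10⁻¹⁰ m, v = Zαc/n = 1.56 × 10⁶ m/s
f = v/(2πr) = 4.80 × 10¹⁴ Hz

4.80 × 10¹⁴ Hz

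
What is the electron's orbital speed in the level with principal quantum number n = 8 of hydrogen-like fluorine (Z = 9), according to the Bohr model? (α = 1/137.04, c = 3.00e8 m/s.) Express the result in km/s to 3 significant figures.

v_n = Zαc/n = 9 × 0.00730 × 3.00e8 / 8
    = 2460 km/s

2460 km/s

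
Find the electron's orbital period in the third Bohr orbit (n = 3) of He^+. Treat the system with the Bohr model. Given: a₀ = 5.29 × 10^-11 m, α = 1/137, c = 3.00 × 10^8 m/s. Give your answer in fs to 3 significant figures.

r = n²a₀/Z = 3²·5.29 × 10^-11/2 = 2.38 × 10^-10 m
v = Zαc/n = 2·0.00730·3.00 × 10^8/3 = 1.46 × 10^6 m/s
T = 2πr/v = 1.02 × 10^-15 s = 1.02 fs

1.02 fs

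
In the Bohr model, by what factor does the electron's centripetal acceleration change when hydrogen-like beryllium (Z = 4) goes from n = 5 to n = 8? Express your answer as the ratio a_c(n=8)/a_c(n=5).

625/4096

a_c ∝ Z^3 · n^-4; with Z fixed, a_c ∝ n^-4.
a_c(n=8)/a_c(n=5) = (8/5)^-4 = 625/4096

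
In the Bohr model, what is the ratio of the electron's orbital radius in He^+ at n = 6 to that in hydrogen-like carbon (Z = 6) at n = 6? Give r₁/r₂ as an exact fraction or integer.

r ∝ Z^-1 · n^2
r₁/r₂ = (2/6)^-1 · (6/6)^2 = 3

3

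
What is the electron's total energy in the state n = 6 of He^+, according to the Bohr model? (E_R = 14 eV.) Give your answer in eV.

E_n = −E_R·Z²/n² = −14 × 2²/6² = -1.6 eV

-1.6 eV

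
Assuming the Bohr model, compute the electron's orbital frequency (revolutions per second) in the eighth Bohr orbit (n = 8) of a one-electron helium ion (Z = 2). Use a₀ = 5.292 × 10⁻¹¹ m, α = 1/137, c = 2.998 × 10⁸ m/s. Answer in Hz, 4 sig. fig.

5.142 × 10¹³ Hz

r = n²a₀/Z = 1.693 × 10⁻⁹ m, v = Zαc/n = 5.471 × 10⁵ m/s
f = v/(2πr) = 5.142 × 10¹³ Hz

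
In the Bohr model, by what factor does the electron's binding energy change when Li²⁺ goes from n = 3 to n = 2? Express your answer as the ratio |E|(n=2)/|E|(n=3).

|E| ∝ Z^2 · n^-2; with Z fixed, |E| ∝ n^-2.
|E|(n=2)/|E|(n=3) = (2/3)^-2 = 9/4

9/4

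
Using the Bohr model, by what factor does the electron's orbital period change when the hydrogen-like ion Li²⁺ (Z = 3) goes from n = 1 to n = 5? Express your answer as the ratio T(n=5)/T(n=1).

T ∝ Z^-2 · n^3; with Z fixed, T ∝ n^3.
T(n=5)/T(n=1) = (5/1)^3 = 125

125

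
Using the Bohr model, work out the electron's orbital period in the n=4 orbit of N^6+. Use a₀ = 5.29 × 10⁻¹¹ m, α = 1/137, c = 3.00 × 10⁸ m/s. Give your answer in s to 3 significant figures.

r = n²a₀/Z = 4²·5.29 × 10⁻¹¹/7 = 1.21 × 10⁻¹⁰ m
v = Zαc/n = 7·0.00730·3.00 × 10⁸/4 = 3.83 × 10⁶ m/s
T = 2πr/v = 1.98 × 10⁻¹⁶ s

1.98 × 10⁻¹⁶ s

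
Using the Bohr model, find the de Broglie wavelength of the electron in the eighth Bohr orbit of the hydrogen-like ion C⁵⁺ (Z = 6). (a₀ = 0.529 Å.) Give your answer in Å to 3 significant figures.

4.43 Å

The Bohr quantisation condition is nλ = 2πr_n.
r_n = n²a₀/Z = 5.64 Å
λ = 2πr_n/n = 2π·5.64/8 = 4.43 Å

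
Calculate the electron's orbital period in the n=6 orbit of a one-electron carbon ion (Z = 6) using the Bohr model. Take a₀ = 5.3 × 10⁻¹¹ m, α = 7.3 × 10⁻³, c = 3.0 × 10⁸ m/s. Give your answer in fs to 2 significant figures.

0.91 fs

r = n²a₀/Z = 6²·5.3 × 10⁻¹¹/6 = 3.2 × 10⁻¹⁰ m
v = Zαc/n = 6·0.0073·3.0 × 10⁸/6 = 2.2 × 10⁶ m/s
T = 2πr/v = 9.1 × 10⁻¹⁶ s = 0.91 fs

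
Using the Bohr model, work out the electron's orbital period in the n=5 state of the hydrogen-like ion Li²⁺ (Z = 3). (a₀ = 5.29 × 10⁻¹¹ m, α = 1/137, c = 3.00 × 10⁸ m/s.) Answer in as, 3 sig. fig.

r = n²a₀/Z = 5²·5.29 × 10⁻¹¹/3 = 4.41 × 10⁻¹⁰ m
v = Zαc/n = 3·0.00730·3.00 × 10⁸/5 = 1.31 × 10⁶ m/s
T = 2πr/v = 2.11 × 10⁻¹⁵ s = 2110 as

2110 as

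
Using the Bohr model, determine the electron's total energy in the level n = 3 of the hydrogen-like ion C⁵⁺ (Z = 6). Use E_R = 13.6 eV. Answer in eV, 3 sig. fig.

-54.4 eV

E_n = −E_R·Z²/n² = −13.6 × 6²/3² = -54.4 eV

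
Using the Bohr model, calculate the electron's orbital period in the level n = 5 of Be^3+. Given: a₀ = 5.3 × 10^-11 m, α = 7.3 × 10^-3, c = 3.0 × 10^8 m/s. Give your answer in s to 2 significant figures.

r = n²a₀/Z = 5²·5.3 × 10^-11/4 = 3.3 × 10^-10 m
v = Zαc/n = 4·0.0073·3.0 × 10^8/5 = 1.8 × 10^6 m/s
T = 2πr/v = 1.2 × 10^-15 s

1.2 × 10^-15 s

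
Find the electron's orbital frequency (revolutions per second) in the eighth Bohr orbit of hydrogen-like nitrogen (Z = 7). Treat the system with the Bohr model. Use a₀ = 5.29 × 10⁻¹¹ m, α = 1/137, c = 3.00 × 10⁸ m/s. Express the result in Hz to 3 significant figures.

6.31 × 10¹⁴ Hz

r = n²a₀/Z = 4.84 × 10⁻¹⁰ m, v = Zαc/n = 1.92 × 10⁶ m/s
f = v/(2πr) = 6.31 × 10¹⁴ Hz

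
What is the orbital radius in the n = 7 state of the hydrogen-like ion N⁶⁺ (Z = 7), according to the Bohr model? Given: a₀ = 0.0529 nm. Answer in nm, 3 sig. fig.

0.370 nm

r_n = n²a₀/Z = 7² × 0.0529 / 7
    = 49 × 0.0529 / 7 = 0.370 nm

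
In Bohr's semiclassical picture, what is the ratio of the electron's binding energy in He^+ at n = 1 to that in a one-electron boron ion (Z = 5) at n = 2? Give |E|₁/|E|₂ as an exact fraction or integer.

|E| ∝ Z^2 · n^-2
|E|₁/|E|₂ = (2/5)^2 · (1/2)^-2 = 16/25

16/25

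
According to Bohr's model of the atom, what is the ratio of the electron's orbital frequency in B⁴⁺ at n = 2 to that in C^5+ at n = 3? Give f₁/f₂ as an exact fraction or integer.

f ∝ Z^2 · n^-3
f₁/f₂ = (5/6)^2 · (2/3)^-3 = 75/32

75/32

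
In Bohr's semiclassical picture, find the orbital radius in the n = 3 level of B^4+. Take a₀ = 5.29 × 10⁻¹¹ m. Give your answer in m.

r_n = n²a₀/Z = 3² × 5.29 × 10⁻¹¹ / 5
    = 9 × 5.29 × 10⁻¹¹ / 5 = 9.52 × 10⁻¹¹ m

9.52 × 10⁻¹¹ m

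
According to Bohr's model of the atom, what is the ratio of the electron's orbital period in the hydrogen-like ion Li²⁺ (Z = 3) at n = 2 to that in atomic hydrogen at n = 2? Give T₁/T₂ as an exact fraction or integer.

T ∝ Z^-2 · n^3
T₁/T₂ = (3/1)^-2 · (2/2)^3 = 1/9

1/9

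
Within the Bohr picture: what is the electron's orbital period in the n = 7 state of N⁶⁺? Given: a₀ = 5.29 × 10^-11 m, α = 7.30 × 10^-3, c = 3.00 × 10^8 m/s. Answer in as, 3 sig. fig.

1060 as

r = n²a₀/Z = 7²·5.29 × 10^-11/7 = 3.70 × 10^-10 m
v = Zαc/n = 7·0.00730·3.00 × 10^8/7 = 2.19 × 10^6 m/s
T = 2πr/v = 1.06 × 10^-15 s = 1060 as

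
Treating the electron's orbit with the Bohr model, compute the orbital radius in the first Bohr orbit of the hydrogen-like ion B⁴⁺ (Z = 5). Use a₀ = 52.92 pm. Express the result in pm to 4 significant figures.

10.58 pm

r_n = n²a₀/Z = 1² × 52.92 / 5
    = 1 × 52.92 / 5 = 10.58 pm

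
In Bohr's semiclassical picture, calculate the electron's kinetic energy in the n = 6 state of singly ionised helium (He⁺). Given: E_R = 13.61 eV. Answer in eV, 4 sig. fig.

For a Coulomb orbit the virial theorem gives K = −E_n.
E_n = −E_R·Z²/n², so K = E_R·Z²/n² = 13.61 × 2²/6² = 1.512 eV

1.512 eV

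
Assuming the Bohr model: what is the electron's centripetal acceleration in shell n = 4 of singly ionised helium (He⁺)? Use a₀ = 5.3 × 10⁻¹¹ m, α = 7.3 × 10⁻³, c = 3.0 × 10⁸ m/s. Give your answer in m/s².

r = n²a₀/Z = 4.2 × 10⁻¹⁰ m, v = Zαc/n = 1.1 × 10⁶ m/s
a = v²/r = (1.1 × 10⁶)² / 4.2 × 10⁻¹⁰ = 2.8 × 10²¹ m/s²

2.8 × 10²¹ m/s²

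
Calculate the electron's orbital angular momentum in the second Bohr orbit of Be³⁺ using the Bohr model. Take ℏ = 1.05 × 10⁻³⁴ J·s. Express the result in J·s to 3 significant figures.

L_n = nℏ = 2 × 1.05 × 10⁻³⁴ = 2.10 × 10⁻³⁴ J·s

2.10 × 10⁻³⁴ J·s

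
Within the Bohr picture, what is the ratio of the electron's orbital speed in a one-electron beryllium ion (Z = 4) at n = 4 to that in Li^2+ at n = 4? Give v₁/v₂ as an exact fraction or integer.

v ∝ Z^1 · n^-1
v₁/v₂ = (4/3)^1 · (4/4)^-1 = 4/3

4/3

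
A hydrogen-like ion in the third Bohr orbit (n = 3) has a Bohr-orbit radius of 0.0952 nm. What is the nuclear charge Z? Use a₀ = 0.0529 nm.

5

r_n = n²a₀/Z ⇒ Z = n²a₀/r = 3² × 0.0529 / 0.0952 ≈ 5.00
Z = 5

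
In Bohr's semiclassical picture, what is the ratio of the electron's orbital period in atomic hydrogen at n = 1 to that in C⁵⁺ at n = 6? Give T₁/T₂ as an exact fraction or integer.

1/6

T ∝ Z^-2 · n^3
T₁/T₂ = (1/6)^-2 · (1/6)^3 = 1/6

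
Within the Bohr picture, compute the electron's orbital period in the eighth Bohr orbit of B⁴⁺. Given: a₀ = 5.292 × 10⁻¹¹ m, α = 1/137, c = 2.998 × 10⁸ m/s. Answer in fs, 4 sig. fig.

r = n²a₀/Z = 8²·5.292 × 10⁻¹¹/5 = 6.774 × 10⁻¹⁰ m
v = Zαc/n = 5·0.007299·2.998 × 10⁸/8 = 1.368 × 10⁶ m/s
T = 2πr/v = 3.112 × 10⁻¹⁵ s = 3.112 fs

3.112 fs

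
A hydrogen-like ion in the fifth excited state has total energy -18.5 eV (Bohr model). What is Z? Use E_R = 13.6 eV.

7

E_n = −E_R Z²/n² ⇒ Z² = −E_n n²/E_R = 18.5 × 6² / 13.6 ≈ 48.97
Z = 7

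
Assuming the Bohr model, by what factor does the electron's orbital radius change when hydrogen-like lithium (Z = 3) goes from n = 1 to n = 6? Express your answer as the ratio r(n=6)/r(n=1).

r ∝ Z^-1 · n^2; with Z fixed, r ∝ n^2.
r(n=6)/r(n=1) = (6/1)^2 = 36

36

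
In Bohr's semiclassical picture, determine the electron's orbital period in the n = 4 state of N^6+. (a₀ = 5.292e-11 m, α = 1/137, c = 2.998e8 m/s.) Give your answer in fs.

0.1985 fs

r = n²a₀/Z = 4²·5.292e-11/7 = 1.210e-10 m
v = Zαc/n = 7·0.007299·2.998e8/4 = 3.830e6 m/s
T = 2πr/v = 1.985e-16 s = 0.1985 fs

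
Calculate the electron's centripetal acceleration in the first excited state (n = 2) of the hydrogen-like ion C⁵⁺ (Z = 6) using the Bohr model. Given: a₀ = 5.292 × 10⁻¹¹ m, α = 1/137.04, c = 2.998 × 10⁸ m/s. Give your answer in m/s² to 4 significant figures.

r = n²a₀/Z = 3.528 × 10⁻¹¹ m, v = Zαc/n = 6.563 × 10⁶ m/s
a = v²/r = (6.563 × 10⁶)² / 3.528 × 10⁻¹¹ = 1.221 × 10²⁴ m/s²

1.221 × 10²⁴ m/s²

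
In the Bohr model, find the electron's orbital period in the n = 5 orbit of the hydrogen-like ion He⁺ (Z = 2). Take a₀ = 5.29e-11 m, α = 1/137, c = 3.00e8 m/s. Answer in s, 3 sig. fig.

r = n²a₀/Z = 5²·5.29e-11/2 = 6.61e-10 m
v = Zαc/n = 2·0.00730·3.00e8/5 = 8.76e5 m/s
T = 2πr/v = 4.74e-15 s

4.74e-15 s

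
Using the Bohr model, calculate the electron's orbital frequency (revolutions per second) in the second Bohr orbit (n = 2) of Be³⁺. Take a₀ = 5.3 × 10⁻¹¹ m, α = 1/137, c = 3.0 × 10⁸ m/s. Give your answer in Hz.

1.3 × 10¹⁶ Hz

r = n²a₀/Z = 5.3 × 10⁻¹¹ m, v = Zαc/n = 4.4 × 10⁶ m/s
f = v/(2πr) = 1.3 × 10¹⁶ Hz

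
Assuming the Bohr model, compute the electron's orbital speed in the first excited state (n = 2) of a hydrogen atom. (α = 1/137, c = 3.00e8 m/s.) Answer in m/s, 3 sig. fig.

1.09e6 m/s

v_n = Zαc/n = 1 × 0.00730 × 3.00e8 / 2
    = 1.09e6 m/s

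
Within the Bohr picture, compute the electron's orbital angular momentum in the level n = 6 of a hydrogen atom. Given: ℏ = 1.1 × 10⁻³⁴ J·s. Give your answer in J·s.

6.6 × 10⁻³⁴ J·s

L_n = nℏ = 6 × 1.1 × 10⁻³⁴ = 6.6 × 10⁻³⁴ J·s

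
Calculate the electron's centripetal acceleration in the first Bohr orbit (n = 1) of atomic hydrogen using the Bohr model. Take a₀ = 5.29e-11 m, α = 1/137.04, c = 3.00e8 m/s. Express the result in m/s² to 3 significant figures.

r = n²a₀/Z = 5.29e-11 m, v = Zαc/n = 2.19e6 m/s
a = v²/r = (2.19e6)² / 5.29e-11 = 9.06e22 m/s²

9.06e22 m/s²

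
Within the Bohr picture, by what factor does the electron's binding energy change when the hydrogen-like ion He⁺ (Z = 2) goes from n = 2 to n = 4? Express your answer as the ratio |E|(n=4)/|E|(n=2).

|E| ∝ Z^2 · n^-2; with Z fixed, |E| ∝ n^-2.
|E|(n=4)/|E|(n=2) = (4/2)^-2 = 1/4

1/4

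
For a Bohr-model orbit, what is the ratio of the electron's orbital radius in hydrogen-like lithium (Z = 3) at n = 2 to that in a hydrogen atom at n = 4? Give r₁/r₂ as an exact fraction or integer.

1/12

r ∝ Z^-1 · n^2
r₁/r₂ = (3/1)^-1 · (2/4)^2 = 1/12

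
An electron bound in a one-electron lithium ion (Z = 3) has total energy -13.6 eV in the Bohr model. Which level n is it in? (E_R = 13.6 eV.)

E_n = −E_R Z²/n² ⇒ n² = E_R Z²/(−E_n) = 13.6 × 3² / 13.6 ≈ 9.00
n = 3

3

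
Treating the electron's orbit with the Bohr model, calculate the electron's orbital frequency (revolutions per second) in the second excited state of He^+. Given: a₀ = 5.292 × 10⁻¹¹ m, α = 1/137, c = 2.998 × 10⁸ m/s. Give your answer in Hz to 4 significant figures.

9.750 × 10¹⁴ Hz

r = n²a₀/Z = 2.381 × 10⁻¹⁰ m, v = Zαc/n = 1.459 × 10⁶ m/s
f = v/(2πr) = 9.750 × 10¹⁴ Hz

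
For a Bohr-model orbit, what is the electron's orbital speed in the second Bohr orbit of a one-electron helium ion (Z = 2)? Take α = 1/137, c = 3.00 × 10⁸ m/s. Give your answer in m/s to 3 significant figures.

2.19 × 10⁶ m/s

v_n = Zαc/n = 2 × 0.00730 × 3.00 × 10⁸ / 2
    = 2.19 × 10⁶ m/s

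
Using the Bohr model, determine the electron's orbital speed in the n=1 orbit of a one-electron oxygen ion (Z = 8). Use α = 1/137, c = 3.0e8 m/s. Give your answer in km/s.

1.8e4 km/s

v_n = Zαc/n = 8 × 0.0073 × 3.0e8 / 1
    = 1.8e4 km/s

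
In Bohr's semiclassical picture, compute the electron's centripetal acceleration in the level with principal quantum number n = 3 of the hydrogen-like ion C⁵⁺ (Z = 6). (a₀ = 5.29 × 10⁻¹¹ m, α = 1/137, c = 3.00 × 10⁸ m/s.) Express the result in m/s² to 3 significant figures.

r = n²a₀/Z = 7.94 × 10⁻¹¹ m, v = Zαc/n = 4.38 × 10⁶ m/s
a = v²/r = (4.38 × 10⁶)² / 7.94 × 10⁻¹¹ = 2.42 × 10²³ m/s²

2.42 × 10²³ m/s²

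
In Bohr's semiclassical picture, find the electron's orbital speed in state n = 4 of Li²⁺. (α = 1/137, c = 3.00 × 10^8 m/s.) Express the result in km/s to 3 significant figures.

1640 km/s

v_n = Zαc/n = 3 × 0.00730 × 3.00 × 10^8 / 4
    = 1640 km/s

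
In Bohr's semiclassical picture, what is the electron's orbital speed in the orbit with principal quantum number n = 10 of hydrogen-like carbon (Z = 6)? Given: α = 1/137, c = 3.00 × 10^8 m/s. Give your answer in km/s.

v_n = Zαc/n = 6 × 0.00730 × 3.00 × 10^8 / 10
    = 1310 km/s

1310 km/s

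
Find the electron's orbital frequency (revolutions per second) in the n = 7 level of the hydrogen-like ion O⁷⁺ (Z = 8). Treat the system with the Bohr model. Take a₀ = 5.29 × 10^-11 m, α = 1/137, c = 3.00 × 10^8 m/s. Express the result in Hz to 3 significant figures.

r = n²a₀/Z = 3.24 × 10^-10 m, v = Zαc/n = 2.50 × 10^6 m/s
f = v/(2πr) = 1.23 × 10^15 Hz

1.23 × 10^15 Hz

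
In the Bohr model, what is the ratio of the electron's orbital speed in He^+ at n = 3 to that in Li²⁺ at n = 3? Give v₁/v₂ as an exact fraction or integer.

2/3

v ∝ Z^1 · n^-1
v₁/v₂ = (2/3)^1 · (3/3)^-1 = 2/3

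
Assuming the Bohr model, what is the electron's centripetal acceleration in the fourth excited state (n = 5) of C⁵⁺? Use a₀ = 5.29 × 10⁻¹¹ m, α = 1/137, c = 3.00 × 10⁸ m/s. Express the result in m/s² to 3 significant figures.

r = n²a₀/Z = 2.20 × 10⁻¹⁰ m, v = Zαc/n = 2.63 × 10⁶ m/s
a = v²/r = (2.63 × 10⁶)² / 2.20 × 10⁻¹⁰ = 3.13 × 10²² m/s²

3.13 × 10²² m/s²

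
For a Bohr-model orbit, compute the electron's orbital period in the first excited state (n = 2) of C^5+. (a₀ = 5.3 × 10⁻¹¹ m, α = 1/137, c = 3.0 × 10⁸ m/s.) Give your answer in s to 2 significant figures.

3.4 × 10⁻¹⁷ s

r = n²a₀/Z = 2²·5.3 × 10⁻¹¹/6 = 3.5 × 10⁻¹¹ m
v = Zαc/n = 6·0.0073·3.0 × 10⁸/2 = 6.6 × 10⁶ m/s
T = 2πr/v = 3.4 × 10⁻¹⁷ s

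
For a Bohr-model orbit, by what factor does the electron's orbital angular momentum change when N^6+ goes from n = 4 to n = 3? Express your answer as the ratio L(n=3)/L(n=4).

L = nℏ depends only on n, so L ∝ n.
L(n=3)/L(n=4) = (3/4)^1 = 3/4

3/4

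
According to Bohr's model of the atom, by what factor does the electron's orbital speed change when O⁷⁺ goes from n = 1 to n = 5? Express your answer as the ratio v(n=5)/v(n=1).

v ∝ Z^1 · n^-1; with Z fixed, v ∝ n^-1.
v(n=5)/v(n=1) = (5/1)^-1 = 1/5

1/5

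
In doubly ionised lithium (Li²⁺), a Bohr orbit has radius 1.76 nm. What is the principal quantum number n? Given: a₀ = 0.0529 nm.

10

r_n = n²a₀/Z ⇒ n² = rZ/a₀ = 1.76 × 3 / 0.0529 ≈ 99.81
n = 10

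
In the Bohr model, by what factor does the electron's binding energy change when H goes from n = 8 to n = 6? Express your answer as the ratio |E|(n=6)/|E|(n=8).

16/9

|E| ∝ Z^2 · n^-2; with Z fixed, |E| ∝ n^-2.
|E|(n=6)/|E|(n=8) = (6/8)^-2 = 16/9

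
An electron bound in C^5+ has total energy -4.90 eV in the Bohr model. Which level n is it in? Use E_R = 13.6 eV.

10

E_n = −E_R Z²/n² ⇒ n² = E_R Z²/(−E_n) = 13.6 × 6² / 4.90 ≈ 99.92
n = 10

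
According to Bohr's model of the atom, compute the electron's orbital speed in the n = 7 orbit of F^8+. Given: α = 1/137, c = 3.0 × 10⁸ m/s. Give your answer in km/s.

v_n = Zαc/n = 9 × 0.0073 × 3.0 × 10⁸ / 7
    = 2800 km/s

2800 km/s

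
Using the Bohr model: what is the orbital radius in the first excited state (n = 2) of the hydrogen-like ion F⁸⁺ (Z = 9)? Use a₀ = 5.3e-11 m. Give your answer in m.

2.4e-11 m

r_n = n²a₀/Z = 2² × 5.3e-11 / 9
    = 4 × 5.3e-11 / 9 = 2.4e-11 m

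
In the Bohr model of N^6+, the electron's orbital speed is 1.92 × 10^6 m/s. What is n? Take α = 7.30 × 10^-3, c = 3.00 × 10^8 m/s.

8

v_n = Zαc/n ⇒ n = Zαc/v = 7 × 0.00730 × 3.00 × 10^8 / 1.92 × 10^6 ≈ 7.98
n = 8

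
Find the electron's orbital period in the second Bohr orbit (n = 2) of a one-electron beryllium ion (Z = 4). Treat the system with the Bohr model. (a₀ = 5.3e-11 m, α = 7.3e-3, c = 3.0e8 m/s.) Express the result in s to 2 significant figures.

7.6e-17 s

r = n²a₀/Z = 2²·5.3e-11/4 = 5.3e-11 m
v = Zαc/n = 4·0.0073·3.0e8/2 = 4.4e6 m/s
T = 2πr/v = 7.6e-17 s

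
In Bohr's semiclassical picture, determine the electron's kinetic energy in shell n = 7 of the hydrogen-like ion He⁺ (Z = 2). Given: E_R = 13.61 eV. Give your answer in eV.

For a Coulomb orbit the virial theorem gives K = −E_n.
E_n = −E_R·Z²/n², so K = E_R·Z²/n² = 13.61 × 2²/7² = 1.111 eV

1.111 eV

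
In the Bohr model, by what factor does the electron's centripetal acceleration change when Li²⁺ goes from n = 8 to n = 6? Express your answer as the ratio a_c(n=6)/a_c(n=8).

256/81

a_c ∝ Z^3 · n^-4; with Z fixed, a_c ∝ n^-4.
a_c(n=6)/a_c(n=8) = (6/8)^-4 = 256/81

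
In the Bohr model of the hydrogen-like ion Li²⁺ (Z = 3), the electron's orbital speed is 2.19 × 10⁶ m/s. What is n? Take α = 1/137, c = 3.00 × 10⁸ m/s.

v_n = Zαc/n ⇒ n = Zαc/v = 3 × 0.00730 × 3.00 × 10⁸ / 2.19 × 10⁶ ≈ 3.00
n = 3

3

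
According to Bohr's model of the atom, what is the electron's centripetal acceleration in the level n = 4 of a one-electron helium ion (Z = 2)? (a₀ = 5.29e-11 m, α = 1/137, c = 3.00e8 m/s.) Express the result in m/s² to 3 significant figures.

2.83e21 m/s²

r = n²a₀/Z = 4.23e-10 m, v = Zαc/n = 1.09e6 m/s
a = v²/r = (1.09e6)² / 4.23e-10 = 2.83e21 m/s²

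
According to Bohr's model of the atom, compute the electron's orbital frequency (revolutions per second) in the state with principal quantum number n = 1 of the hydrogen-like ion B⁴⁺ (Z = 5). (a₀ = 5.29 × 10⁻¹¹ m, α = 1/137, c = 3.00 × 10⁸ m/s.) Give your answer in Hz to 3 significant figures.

r = n²a₀/Z = 1.06 × 10⁻¹¹ m, v = Zαc/n = 1.09 × 10⁷ m/s
f = v/(2πr) = 1.65 × 10¹⁷ Hz

1.65 × 10¹⁷ Hz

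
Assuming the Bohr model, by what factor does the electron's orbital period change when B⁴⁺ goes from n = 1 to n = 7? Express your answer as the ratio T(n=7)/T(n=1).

T ∝ Z^-2 · n^3; with Z fixed, T ∝ n^3.
T(n=7)/T(n=1) = (7/1)^3 = 343

343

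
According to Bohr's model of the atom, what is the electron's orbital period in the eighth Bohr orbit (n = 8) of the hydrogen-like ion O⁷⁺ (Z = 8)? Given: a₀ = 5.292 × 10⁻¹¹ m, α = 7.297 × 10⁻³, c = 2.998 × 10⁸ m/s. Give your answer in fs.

r = n²a₀/Z = 8²·5.292 × 10⁻¹¹/8 = 4.234 × 10⁻¹⁰ m
v = Zαc/n = 8·0.007297·2.998 × 10⁸/8 = 2.188 × 10⁶ m/s
T = 2πr/v = 1.216 × 10⁻¹⁵ s = 1.216 fs

1.216 fs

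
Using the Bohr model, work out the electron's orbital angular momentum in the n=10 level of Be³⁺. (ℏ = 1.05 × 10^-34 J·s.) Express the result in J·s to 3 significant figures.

1.05 × 10^-33 J·s

L_n = nℏ = 10 × 1.05 × 10^-34 = 1.05 × 10^-33 J·s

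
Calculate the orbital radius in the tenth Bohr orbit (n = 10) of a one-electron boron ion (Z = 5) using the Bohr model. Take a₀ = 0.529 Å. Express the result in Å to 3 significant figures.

10.6 Å

r_n = n²a₀/Z = 10² × 0.529 / 5
    = 100 × 0.529 / 5 = 10.6 Å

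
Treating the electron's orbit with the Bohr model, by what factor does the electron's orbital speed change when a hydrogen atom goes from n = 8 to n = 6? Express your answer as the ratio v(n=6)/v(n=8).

v ∝ Z^1 · n^-1; with Z fixed, v ∝ n^-1.
v(n=6)/v(n=8) = (6/8)^-1 = 4/3

4/3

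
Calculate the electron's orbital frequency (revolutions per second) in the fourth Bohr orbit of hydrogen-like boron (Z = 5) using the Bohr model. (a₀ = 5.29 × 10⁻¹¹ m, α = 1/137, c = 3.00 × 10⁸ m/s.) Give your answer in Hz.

r = n²a₀/Z = 1.69 × 10⁻¹⁰ m, v = Zαc/n = 2.74 × 10⁶ m/s
f = v/(2πr) = 2.57 × 10¹⁵ Hz

2.57 × 10¹⁵ Hz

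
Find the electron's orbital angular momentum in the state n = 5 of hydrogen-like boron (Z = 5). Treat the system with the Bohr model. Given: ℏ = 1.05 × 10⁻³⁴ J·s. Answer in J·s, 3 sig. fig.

5.25 × 10⁻³⁴ J·s

L_n = nℏ = 5 × 1.05 × 10⁻³⁴ = 5.25 × 10⁻³⁴ J·s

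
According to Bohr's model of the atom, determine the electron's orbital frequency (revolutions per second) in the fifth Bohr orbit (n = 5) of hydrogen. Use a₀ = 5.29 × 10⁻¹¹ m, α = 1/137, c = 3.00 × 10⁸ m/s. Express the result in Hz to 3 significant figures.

5.27 × 10¹³ Hz

r = n²a₀/Z = 1.32 × 10⁻⁹ m, v = Zαc/n = 4.38 × 10⁵ m/s
f = v/(2πr) = 5.27 × 10¹³ Hz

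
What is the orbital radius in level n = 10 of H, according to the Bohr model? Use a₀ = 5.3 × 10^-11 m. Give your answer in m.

5.3 × 10^-9 m

r_n = n²a₀/Z = 10² × 5.3 × 10^-11 / 1
    = 100 × 5.3 × 10^-11 / 1 = 5.3 × 10^-9 m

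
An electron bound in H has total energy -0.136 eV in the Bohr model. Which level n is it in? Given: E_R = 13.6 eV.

10

E_n = −E_R Z²/n² ⇒ n² = E_R Z²/(−E_n) = 13.6 × 1² / 0.136 ≈ 100.00
n = 10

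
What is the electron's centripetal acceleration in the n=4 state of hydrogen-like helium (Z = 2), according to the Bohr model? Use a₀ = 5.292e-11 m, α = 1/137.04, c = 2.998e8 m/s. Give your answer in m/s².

2.826e21 m/s²

r = n²a₀/Z = 4.234e-10 m, v = Zαc/n = 1.094e6 m/s
a = v²/r = (1.094e6)² / 4.234e-10 = 2.826e21 m/s²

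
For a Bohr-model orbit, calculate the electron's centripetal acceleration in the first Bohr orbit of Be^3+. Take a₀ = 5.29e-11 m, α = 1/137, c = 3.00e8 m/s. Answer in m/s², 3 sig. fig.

5.80e24 m/s²

r = n²a₀/Z = 1.32e-11 m, v = Zαc/n = 8.76e6 m/s
a = v²/r = (8.76e6)² / 1.32e-11 = 5.80e24 m/s²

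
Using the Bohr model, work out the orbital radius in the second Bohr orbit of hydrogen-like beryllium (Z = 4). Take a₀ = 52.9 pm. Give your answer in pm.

r_n = n²a₀/Z = 2² × 52.9 / 4
    = 4 × 52.9 / 4 = 52.9 pm

52.9 pm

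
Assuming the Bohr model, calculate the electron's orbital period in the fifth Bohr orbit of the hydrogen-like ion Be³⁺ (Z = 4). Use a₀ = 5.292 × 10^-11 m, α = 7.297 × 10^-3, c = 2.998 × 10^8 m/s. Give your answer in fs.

1.187 fs

r = n²a₀/Z = 5²·5.292 × 10^-11/4 = 3.308 × 10^-10 m
v = Zαc/n = 4·0.007297·2.998 × 10^8/5 = 1.750 × 10^6 m/s
T = 2πr/v = 1.187 × 10^-15 s = 1.187 fs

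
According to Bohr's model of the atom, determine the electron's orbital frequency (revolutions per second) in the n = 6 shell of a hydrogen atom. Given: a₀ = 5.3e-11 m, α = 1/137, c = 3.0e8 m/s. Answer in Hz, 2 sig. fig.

r = n²a₀/Z = 1.9e-9 m, v = Zαc/n = 3.6e5 m/s
f = v/(2πr) = 3.0e13 Hz

3.0e13 Hz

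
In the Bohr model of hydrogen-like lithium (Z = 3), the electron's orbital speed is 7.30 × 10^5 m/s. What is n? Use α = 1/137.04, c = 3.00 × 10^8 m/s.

9

v_n = Zαc/n ⇒ n = Zαc/v = 3 × 0.00730 × 3.00 × 10^8 / 7.30 × 10^5 ≈ 9.00
n = 9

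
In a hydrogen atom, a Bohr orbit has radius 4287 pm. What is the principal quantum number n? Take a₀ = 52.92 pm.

9

r_n = n²a₀/Z ⇒ n² = rZ/a₀ = 4287 × 1 / 52.92 ≈ 81.01
n = 9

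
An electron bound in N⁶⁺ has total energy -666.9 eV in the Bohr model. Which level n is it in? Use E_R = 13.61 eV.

1

E_n = −E_R Z²/n² ⇒ n² = E_R Z²/(−E_n) = 13.61 × 7² / 666.9 ≈ 1.00
n = 1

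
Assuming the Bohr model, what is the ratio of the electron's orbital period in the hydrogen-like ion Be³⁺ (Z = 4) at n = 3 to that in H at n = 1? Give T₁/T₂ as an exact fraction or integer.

27/16

T ∝ Z^-2 · n^3
T₁/T₂ = (4/1)^-2 · (3/1)^3 = 27/16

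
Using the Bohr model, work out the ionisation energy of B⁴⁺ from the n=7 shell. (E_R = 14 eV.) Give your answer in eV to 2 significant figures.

E_n = −E_R·Z²/n² = −14 × 5²/7² eV = -7.1 eV
Ionisation energy = −E_n = 7.1 eV

7.1 eV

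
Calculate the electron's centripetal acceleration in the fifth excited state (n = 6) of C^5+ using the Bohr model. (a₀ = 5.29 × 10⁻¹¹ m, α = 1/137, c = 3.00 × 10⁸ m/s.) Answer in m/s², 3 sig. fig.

1.51 × 10²² m/s²

r = n²a₀/Z = 3.17 × 10⁻¹⁰ m, v = Zαc/n = 2.19 × 10⁶ m/s
a = v²/r = (2.19 × 10⁶)² / 3.17 × 10⁻¹⁰ = 1.51 × 10²² m/s²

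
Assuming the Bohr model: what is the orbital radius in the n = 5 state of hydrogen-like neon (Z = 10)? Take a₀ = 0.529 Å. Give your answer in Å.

1.32 Å

r_n = n²a₀/Z = 5² × 0.529 / 10
    = 25 × 0.529 / 10 = 1.32 Å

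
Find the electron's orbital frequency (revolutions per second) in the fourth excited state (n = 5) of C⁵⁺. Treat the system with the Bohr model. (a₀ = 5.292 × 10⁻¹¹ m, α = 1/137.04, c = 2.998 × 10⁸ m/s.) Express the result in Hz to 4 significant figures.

1.895 × 10¹⁵ Hz

r = n²a₀/Z = 2.205 × 10⁻¹⁰ m, v = Zαc/n = 2.625 × 10⁶ m/s
f = v/(2πr) = 1.895 × 10¹⁵ Hz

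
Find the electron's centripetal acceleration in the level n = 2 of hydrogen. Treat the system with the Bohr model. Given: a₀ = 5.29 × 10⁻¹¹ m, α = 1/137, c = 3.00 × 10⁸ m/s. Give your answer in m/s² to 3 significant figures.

5.67 × 10²¹ m/s²

r = n²a₀/Z = 2.12 × 10⁻¹⁰ m, v = Zαc/n = 1.09 × 10⁶ m/s
a = v²/r = (1.09 × 10⁶)² / 2.12 × 10⁻¹⁰ = 5.67 × 10²¹ m/s²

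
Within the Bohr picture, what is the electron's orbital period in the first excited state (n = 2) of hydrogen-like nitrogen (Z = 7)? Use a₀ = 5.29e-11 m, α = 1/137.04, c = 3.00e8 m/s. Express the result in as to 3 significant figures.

r = n²a₀/Z = 2²·5.29e-11/7 = 3.02e-11 m
v = Zαc/n = 7·0.00730·3.00e8/2 = 7.66e6 m/s
T = 2πr/v = 2.48e-17 s = 24.8 as

24.8 as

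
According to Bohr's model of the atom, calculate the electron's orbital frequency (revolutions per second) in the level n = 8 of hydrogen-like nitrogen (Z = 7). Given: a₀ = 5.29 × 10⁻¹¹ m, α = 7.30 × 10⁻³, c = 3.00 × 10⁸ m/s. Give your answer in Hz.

r = n²a₀/Z = 4.84 × 10⁻¹⁰ m, v = Zαc/n = 1.92 × 10⁶ m/s
f = v/(2πr) = 6.31 × 10¹⁴ Hz

6.31 × 10¹⁴ Hz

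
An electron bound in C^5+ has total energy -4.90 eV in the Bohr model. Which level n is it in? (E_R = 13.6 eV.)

E_n = −E_R Z²/n² ⇒ n² = E_R Z²/(−E_n) = 13.6 × 6² / 4.90 ≈ 99.92
n = 10

10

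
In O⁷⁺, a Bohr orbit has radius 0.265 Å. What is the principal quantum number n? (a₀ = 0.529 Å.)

r_n = n²a₀/Z ⇒ n² = rZ/a₀ = 0.265 × 8 / 0.529 ≈ 4.01
n = 2

2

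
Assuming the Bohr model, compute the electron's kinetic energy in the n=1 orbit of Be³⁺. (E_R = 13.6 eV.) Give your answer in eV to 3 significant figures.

218 eV

For a Coulomb orbit the virial theorem gives K = −E_n.
E_n = −E_R·Z²/n², so K = E_R·Z²/n² = 13.6 × 4²/1² = 218 eV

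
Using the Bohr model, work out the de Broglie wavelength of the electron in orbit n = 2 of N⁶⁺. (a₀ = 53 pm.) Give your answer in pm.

The Bohr quantisation condition is nλ = 2πr_n.
r_n = n²a₀/Z = 30 pm
λ = 2πr_n/n = 2π·30/2 = 95 pm

95 pm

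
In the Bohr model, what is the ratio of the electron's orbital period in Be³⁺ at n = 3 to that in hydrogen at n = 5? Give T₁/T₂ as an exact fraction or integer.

T ∝ Z^-2 · n^3
T₁/T₂ = (4/1)^-2 · (3/5)^3 = 27/2000

27/2000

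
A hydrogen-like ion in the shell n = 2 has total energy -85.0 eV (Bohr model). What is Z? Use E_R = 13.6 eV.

5

E_n = −E_R Z²/n² ⇒ Z² = −E_n n²/E_R = 85.0 × 2² / 13.6 ≈ 25.00
Z = 5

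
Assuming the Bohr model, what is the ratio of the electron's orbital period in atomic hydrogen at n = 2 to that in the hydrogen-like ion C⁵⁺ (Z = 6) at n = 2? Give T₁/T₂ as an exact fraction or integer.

36

T ∝ Z^-2 · n^3
T₁/T₂ = (1/6)^-2 · (2/2)^3 = 36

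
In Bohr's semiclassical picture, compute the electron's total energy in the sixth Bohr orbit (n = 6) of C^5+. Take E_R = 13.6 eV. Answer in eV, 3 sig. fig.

E_n = −E_R·Z²/n² = −13.6 × 6²/6² = -13.6 eV

-13.6 eV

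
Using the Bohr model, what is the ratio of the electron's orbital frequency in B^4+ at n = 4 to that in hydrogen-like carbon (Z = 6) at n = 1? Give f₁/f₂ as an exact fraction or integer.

25/2304

f ∝ Z^2 · n^-3
f₁/f₂ = (5/6)^2 · (4/1)^-3 = 25/2304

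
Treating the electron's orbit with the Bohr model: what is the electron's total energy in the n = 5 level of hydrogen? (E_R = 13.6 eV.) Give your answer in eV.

E_n = −E_R·Z²/n² = −13.6 × 1²/5² = -0.544 eV

-0.544 eV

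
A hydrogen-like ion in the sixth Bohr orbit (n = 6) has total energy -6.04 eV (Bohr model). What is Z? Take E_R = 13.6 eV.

4

E_n = −E_R Z²/n² ⇒ Z² = −E_n n²/E_R = 6.04 × 6² / 13.6 ≈ 15.99
Z = 4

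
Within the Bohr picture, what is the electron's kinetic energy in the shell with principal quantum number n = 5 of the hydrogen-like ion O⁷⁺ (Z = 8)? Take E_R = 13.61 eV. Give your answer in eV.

For a Coulomb orbit the virial theorem gives K = −E_n.
E_n = −E_R·Z²/n², so K = E_R·Z²/n² = 13.61 × 8²/5² = 34.84 eV

34.84 eV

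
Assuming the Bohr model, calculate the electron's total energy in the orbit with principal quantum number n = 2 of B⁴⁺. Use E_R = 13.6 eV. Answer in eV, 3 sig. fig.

E_n = −E_R·Z²/n² = −13.6 × 5²/2² = -85.0 eV

-85.0 eV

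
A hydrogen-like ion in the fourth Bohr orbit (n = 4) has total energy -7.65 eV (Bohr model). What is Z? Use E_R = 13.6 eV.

3

E_n = −E_R Z²/n² ⇒ Z² = −E_n n²/E_R = 7.65 × 4² / 13.6 ≈ 9.00
Z = 3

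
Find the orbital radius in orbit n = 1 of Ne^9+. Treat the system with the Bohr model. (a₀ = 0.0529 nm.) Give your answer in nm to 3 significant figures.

0.00529 nm

r_n = n²a₀/Z = 1² × 0.0529 / 10
    = 1 × 0.0529 / 10 = 0.00529 nm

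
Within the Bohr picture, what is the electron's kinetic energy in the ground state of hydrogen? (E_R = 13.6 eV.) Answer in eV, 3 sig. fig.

13.6 eV

For a Coulomb orbit the virial theorem gives K = −E_n.
E_n = −E_R·Z²/n², so K = E_R·Z²/n² = 13.6 × 1²/1² = 13.6 eV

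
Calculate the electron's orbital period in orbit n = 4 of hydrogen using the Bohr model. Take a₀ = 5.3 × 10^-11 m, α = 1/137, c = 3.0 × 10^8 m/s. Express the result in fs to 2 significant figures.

r = n²a₀/Z = 4²·5.3 × 10^-11/1 = 8.5 × 10^-10 m
v = Zαc/n = 1·0.0073·3.0 × 10^8/4 = 5.5 × 10^5 m/s
T = 2πr/v = 9.7 × 10^-15 s = 9.7 fs

9.7 fs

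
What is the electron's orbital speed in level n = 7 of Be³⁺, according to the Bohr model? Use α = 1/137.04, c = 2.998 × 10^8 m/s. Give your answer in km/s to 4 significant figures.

v_n = Zαc/n = 4 × 0.007297 × 2.998 × 10^8 / 7
    = 1250 km/s

1250 km/s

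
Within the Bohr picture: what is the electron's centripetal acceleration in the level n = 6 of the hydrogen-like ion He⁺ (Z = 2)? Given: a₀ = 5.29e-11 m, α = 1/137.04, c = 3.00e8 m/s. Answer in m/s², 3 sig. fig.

5.59e20 m/s²

r = n²a₀/Z = 9.52e-10 m, v = Zαc/n = 7.30e5 m/s
a = v²/r = (7.30e5)² / 9.52e-10 = 5.59e20 m/s²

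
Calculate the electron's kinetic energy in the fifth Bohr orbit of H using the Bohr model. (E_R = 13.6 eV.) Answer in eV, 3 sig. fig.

0.544 eV

For a Coulomb orbit the virial theorem gives K = −E_n.
E_n = −E_R·Z²/n², so K = E_R·Z²/n² = 13.6 × 1²/5² = 0.544 eV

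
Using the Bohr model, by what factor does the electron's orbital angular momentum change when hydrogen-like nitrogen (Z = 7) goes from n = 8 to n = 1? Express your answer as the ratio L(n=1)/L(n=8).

L = nℏ depends only on n, so L ∝ n.
L(n=1)/L(n=8) = (1/8)^1 = 1/8

1/8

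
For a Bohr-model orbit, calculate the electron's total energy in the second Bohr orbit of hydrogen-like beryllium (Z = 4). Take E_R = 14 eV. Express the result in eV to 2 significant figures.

E_n = −E_R·Z²/n² = −14 × 4²/2² = -56 eV

-56 eV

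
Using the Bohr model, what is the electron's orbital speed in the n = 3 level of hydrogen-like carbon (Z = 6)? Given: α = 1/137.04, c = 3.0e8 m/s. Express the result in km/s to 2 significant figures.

v_n = Zαc/n = 6 × 0.0073 × 3.0e8 / 3
    = 4400 km/s

4400 km/s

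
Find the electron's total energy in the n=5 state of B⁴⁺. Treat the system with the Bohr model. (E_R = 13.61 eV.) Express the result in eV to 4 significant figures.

-13.61 eV

E_n = −E_R·Z²/n² = −13.61 × 5²/5² = -13.61 eV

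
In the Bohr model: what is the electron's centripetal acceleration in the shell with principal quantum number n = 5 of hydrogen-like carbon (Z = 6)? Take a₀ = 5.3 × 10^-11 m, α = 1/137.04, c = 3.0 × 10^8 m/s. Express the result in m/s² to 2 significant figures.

3.1 × 10^22 m/s²

r = n²a₀/Z = 2.2 × 10^-10 m, v = Zαc/n = 2.6 × 10^6 m/s
a = v²/r = (2.6 × 10^6)² / 2.2 × 10^-10 = 3.1 × 10^22 m/s²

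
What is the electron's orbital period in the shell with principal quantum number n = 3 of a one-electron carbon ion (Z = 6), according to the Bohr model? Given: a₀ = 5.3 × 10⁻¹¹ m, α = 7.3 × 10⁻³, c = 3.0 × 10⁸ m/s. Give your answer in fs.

0.11 fs

r = n²a₀/Z = 3²·5.3 × 10⁻¹¹/6 = 8.0 × 10⁻¹¹ m
v = Zαc/n = 6·0.0073·3.0 × 10⁸/3 = 4.4 × 10⁶ m/s
T = 2πr/v = 1.1 × 10⁻¹⁶ s = 0.11 fs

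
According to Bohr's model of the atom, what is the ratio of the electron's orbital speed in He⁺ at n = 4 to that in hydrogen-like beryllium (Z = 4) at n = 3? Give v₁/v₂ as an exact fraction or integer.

3/8

v ∝ Z^1 · n^-1
v₁/v₂ = (2/4)^1 · (4/3)^-1 = 3/8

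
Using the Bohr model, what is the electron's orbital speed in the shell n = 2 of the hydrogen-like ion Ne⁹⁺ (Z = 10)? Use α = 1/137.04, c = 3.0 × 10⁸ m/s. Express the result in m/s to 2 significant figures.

v_n = Zαc/n = 10 × 0.0073 × 3.0 × 10⁸ / 2
    = 1.1 × 10⁷ m/s

1.1 × 10⁷ m/s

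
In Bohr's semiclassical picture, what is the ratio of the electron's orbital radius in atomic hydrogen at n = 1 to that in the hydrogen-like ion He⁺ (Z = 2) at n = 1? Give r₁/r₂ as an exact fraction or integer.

r ∝ Z^-1 · n^2
r₁/r₂ = (1/2)^-1 · (1/1)^2 = 2

2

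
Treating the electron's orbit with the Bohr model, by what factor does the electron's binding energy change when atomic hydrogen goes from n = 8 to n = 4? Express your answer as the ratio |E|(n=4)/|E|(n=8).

|E| ∝ Z^2 · n^-2; with Z fixed, |E| ∝ n^-2.
|E|(n=4)/|E|(n=8) = (4/8)^-2 = 4

4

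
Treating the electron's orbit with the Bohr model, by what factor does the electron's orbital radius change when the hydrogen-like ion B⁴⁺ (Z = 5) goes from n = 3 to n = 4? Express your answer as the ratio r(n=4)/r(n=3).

16/9

r ∝ Z^-1 · n^2; with Z fixed, r ∝ n^2.
r(n=4)/r(n=3) = (4/3)^2 = 16/9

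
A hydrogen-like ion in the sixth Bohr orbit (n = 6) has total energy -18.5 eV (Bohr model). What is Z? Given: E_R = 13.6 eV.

E_n = −E_R Z²/n² ⇒ Z² = −E_n n²/E_R = 18.5 × 6² / 13.6 ≈ 48.97
Z = 7

7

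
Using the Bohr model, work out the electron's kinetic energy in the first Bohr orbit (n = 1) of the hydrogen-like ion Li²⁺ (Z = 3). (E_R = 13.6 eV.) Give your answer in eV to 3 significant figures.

122 eV

For a Coulomb orbit the virial theorem gives K = −E_n.
E_n = −E_R·Z²/n², so K = E_R·Z²/n² = 13.6 × 3²/1² = 122 eV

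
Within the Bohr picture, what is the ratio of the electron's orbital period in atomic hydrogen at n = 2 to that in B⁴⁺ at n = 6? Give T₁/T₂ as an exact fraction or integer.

25/27

T ∝ Z^-2 · n^3
T₁/T₂ = (1/5)^-2 · (2/6)^3 = 25/27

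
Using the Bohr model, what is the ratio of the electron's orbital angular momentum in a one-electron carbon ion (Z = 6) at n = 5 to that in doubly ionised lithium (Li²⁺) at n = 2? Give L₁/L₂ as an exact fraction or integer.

5/2

L = nℏ is independent of Z.
L₁/L₂ = n₁/n₂ = 5/2 = 5/2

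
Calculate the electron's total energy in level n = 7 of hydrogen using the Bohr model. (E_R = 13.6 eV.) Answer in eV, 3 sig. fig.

E_n = −E_R·Z²/n² = −13.6 × 1²/7² = -0.278 eV

-0.278 eV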